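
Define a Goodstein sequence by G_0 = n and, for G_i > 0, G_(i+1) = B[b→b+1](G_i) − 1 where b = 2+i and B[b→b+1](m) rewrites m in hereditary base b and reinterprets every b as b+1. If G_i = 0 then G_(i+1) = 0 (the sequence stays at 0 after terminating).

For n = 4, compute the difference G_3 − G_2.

(0) 4|_2 = 2^2 ↦ 3^3|_3 = 27 ⇒ 26
(1) 26|_3 = 2·3^2 + 2·3 + 2 ↦ 2·4^2 + 2·4 + 2|_4 = 42 ⇒ 41
(2) 41|_4 = 2·4^2 + 2·4 + 1 ↦ 2·5^2 + 2·5 + 1|_5 = 61 ⇒ 60

19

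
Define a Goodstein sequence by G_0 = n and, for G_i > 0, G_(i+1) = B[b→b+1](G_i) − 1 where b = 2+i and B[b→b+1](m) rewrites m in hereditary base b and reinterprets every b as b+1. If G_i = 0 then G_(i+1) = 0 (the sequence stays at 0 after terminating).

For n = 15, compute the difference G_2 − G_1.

base 2: 15 = 2^(2 + 1) + 2^2 + 2 + 1; at 3: 3^(3 + 1) + 3^3 + 3 + 1 = 112; next = 111
base 3: 111 = 3^(3 + 1) + 3^3 + 3; at 4: 4^(4 + 1) + 4^4 + 4 = 1284; next = 1283

1172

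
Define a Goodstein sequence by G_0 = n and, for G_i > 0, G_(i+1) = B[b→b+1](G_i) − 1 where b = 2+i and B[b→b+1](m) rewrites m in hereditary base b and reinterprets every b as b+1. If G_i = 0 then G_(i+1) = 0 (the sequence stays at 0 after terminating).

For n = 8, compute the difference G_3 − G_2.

5757

G_0 = 8. HB_2(8) = 2^(2 + 1). Bump = 81. G_1 = 80.
G_1 = 80. HB_3(80) = 2·3^3 + 2·3^2 + 2·3 + 2. Bump = 554. G_2 = 553.
G_2 = 553. HB_4(553) = 2·4^4 + 2·4^2 + 2·4 + 1. Bump = 6311. G_3 = 6310.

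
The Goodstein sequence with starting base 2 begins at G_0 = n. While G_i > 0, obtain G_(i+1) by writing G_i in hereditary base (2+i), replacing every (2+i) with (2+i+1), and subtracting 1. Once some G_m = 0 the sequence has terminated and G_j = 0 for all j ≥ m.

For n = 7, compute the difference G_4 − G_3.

43530

i=0: 7 = 2^2 + 2 + 1 (b=2); 2→3: 3^3 + 3 + 1 = 31; 31−1 = 30
i=1: 30 = 3^3 + 3 (b=3); 3→4: 4^4 + 4 = 260; 260−1 = 259
i=2: 259 = 4^4 + 3 (b=4); 4→5: 5^5 + 3 = 3128; 3128−1 = 3127
i=3: 3127 = 5^5 + 2 (b=5); 5→6: 6^6 + 2 = 46658; 46658−1 = 46657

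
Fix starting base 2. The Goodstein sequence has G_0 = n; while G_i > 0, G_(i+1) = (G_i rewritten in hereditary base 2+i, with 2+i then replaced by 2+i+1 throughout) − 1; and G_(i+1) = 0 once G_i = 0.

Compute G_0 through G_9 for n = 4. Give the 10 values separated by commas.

4, 26, 41, 60, 83, 109, 139, 173, 211, 253

base 2: 4 = 2^2; at 3: 3^3 = 27; next = 26
base 3: 26 = 2·3^2 + 2·3 + 2; at 4: 2·4^2 + 2·4 + 2 = 42; next = 41
base 4: 41 = 2·4^2 + 2·4 + 1; at 5: 2·5^2 + 2·5 + 1 = 61; next = 60
base 5: 60 = 2·5^2 + 2·5; at 6: 2·6^2 + 2·6 = 84; next = 83
base 6: 83 = 2·6^2 + 6 + 5; at 7: 2·7^2 + 7 + 5 = 110; next = 109
base 7: 109 = 2·7^2 + 7 + 4; at 8: 2·8^2 + 8 + 4 = 140; next = 139
base 8: 139 = 2·8^2 + 8 + 3; at 9: 2·9^2 + 9 + 3 = 174; next = 173
base 9: 173 = 2·9^2 + 9 + 2; at 10: 2·10^2 + 10 + 2 = 212; next = 211
base 10: 211 = 2·10^2 + 10 + 1; at 11: 2·11^2 + 11 + 1 = 254; next = 253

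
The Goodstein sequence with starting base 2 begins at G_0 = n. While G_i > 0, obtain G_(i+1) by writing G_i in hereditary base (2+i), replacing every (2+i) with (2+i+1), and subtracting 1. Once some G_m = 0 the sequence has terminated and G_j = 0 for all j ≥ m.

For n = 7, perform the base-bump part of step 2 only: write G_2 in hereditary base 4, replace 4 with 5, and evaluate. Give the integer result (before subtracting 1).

3128

G_0 = 7. HB_2(7) = 2^2 + 2 + 1. Bump = 31. G_1 = 30.
G_1 = 30. HB_3(30) = 3^3 + 3. Bump = 260. G_2 = 259.
G_2 = 259. HB_4(259) = 4^4 + 3. Bump = 3128. G_3 = 3127.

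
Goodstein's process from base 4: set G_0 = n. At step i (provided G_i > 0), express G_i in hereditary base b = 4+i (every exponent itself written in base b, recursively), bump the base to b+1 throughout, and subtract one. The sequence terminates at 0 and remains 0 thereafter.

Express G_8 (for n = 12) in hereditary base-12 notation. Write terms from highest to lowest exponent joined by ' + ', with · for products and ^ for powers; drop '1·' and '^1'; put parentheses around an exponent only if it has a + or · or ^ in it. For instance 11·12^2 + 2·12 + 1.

12 + 7

base 4: 12 = 3·4; at 5: 3·5 = 15; next = 14
base 5: 14 = 2·5 + 4; at 6: 2·6 + 4 = 16; next = 15
base 6: 15 = 2·6 + 3; at 7: 2·7 + 3 = 17; next = 16
base 7: 16 = 2·7 + 2; at 8: 2·8 + 2 = 18; next = 17
base 8: 17 = 2·8 + 1; at 9: 2·9 + 1 = 19; next = 18
base 9: 18 = 2·9; at 10: 2·10 = 20; next = 19
base 10: 19 = 10 + 9; at 11: 11 + 9 = 20; next = 19
base 11: 19 = 11 + 8; at 12: 12 + 8 = 20; next = 19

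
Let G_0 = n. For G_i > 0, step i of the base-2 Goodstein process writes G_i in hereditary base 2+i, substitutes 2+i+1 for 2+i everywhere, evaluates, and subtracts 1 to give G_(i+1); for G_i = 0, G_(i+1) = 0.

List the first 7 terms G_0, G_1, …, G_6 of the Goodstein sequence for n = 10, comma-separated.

base 2: 10 = 2^(2 + 1) + 2; at 3: 3^(3 + 1) + 3 = 84; next = 83
base 3: 83 = 3^(3 + 1) + 2; at 4: 4^(4 + 1) + 2 = 1026; next = 1025
base 4: 1025 = 4^(4 + 1) + 1; at 5: 5^(5 + 1) + 1 = 15626; next = 15625
base 5: 15625 = 5^(5 + 1); at 6: 6^(6 + 1) = 279936; next = 279935
base 6: 279935 = 5·6^6 + 5·6^5 + 5·6^4 + 5·6^3 + 5·6^2 + 5·6 + 5; at 7: 5·7^7 + 5·7^5 + 5·7^4 + 5·7^3 + 5·7^2 + 5·7 + 5 = 4215755; next = 4215754
base 7: 4215754 = 5·7^7 + 5·7^5 + 5·7^4 + 5·7^3 + 5·7^2 + 5·7 + 4; at 8: 5·8^8 + 5·8^5 + 5·8^4 + 5·8^3 + 5·8^2 + 5·8 + 4 = 84073324; next = 84073323

10, 83, 1025, 15625, 279935, 4215754, 84073323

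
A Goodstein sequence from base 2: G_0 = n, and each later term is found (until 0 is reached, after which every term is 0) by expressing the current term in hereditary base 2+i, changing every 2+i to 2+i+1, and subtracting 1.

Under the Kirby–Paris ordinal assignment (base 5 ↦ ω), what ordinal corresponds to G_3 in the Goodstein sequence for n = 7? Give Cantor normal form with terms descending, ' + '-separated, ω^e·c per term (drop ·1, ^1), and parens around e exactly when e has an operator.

base 2: 7 = 2^2 + 2 + 1; at 3: 3^3 + 3 + 1 = 31; next = 30
base 3: 30 = 3^3 + 3; at 4: 4^4 + 4 = 260; next = 259
base 4: 259 = 4^4 + 3; at 5: 5^5 + 3 = 3128; next = 3127
base 5: 3127 = 5^5 + 2; at 6: 6^6 + 2 = 46658; next = 46657

ω^ω + 2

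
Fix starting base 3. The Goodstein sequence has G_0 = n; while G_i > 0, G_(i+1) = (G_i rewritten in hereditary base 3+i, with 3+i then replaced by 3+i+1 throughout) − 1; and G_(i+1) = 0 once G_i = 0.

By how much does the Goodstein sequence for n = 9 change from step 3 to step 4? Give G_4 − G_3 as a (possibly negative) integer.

2

(0) 9|_3 = 3^2 ↦ 4^2|_4 = 16 ⇒ 15
(1) 15|_4 = 3·4 + 3 ↦ 3·5 + 3|_5 = 18 ⇒ 17
(2) 17|_5 = 3·5 + 2 ↦ 3·6 + 2|_6 = 20 ⇒ 19
(3) 19|_6 = 3·6 + 1 ↦ 3·7 + 1|_7 = 22 ⇒ 21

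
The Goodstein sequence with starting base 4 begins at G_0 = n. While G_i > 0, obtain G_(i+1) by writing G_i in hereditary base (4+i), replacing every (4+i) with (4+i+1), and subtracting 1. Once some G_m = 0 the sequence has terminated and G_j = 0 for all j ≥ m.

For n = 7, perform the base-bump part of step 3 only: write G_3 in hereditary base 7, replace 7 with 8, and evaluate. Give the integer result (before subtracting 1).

8

G_0 = 7. HB_4(7) = 4 + 3. Bump = 8. G_1 = 7.
G_1 = 7. HB_5(7) = 5 + 2. Bump = 8. G_2 = 7.
G_2 = 7. HB_6(7) = 6 + 1. Bump = 8. G_3 = 7.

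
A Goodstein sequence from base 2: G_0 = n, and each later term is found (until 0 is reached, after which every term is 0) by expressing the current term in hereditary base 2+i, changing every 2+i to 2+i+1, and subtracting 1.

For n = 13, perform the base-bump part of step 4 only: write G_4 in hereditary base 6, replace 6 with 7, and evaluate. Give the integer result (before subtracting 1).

5765999

[0] 13 ≡ 2^(2 + 1) + 2^2 + 1 (base 2). Lift 3: 109. −1: 108.
[1] 108 ≡ 3^(3 + 1) + 3^3 (base 3). Lift 4: 1280. −1: 1279.
[2] 1279 ≡ 4^(4 + 1) + 3·4^3 + 3·4^2 + 3·4 + 3 (base 4). Lift 5: 16093. −1: 16092.
[3] 16092 ≡ 5^(5 + 1) + 3·5^3 + 3·5^2 + 3·5 + 2 (base 5). Lift 6: 280712. −1: 280711.
[4] 280711 ≡ 6^(6 + 1) + 3·6^3 + 3·6^2 + 3·6 + 1 (base 6). Lift 7: 5765999. −1: 5765998.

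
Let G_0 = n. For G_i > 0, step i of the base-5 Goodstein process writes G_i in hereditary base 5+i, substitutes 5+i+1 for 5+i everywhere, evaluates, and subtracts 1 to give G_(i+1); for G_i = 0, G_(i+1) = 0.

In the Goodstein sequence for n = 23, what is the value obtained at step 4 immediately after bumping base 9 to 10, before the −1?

step 0: 23 = 4·5 + 3; sub 6 for 5: 4·6 + 3; = 27; G_1 = 27−1 = 26
step 1: 26 = 4·6 + 2; sub 7 for 6: 4·7 + 2; = 30; G_2 = 30−1 = 29
step 2: 29 = 4·7 + 1; sub 8 for 7: 4·8 + 1; = 33; G_3 = 33−1 = 32
step 3: 32 = 4·8; sub 9 for 8: 4·9; = 36; G_4 = 36−1 = 35
step 4: 35 = 3·9 + 8; sub 10 for 9: 3·10 + 8; = 38; G_5 = 38−1 = 37

38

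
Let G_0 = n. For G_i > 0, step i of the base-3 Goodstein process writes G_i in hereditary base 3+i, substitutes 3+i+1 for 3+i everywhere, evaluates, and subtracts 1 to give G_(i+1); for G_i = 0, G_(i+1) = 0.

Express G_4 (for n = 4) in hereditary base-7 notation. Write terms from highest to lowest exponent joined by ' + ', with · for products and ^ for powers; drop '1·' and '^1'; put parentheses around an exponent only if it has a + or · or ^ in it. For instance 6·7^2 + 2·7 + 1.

2

[0] 4 ≡ 3 + 1 (base 3). Lift 4: 5. −1: 4.
[1] 4 ≡ 4 (base 4). Lift 5: 5. −1: 4.
[2] 4 ≡ 4 (base 5). Lift 6: 4. −1: 3.
[3] 3 ≡ 3 (base 6). Lift 7: 3. −1: 2.
[4] 2 ≡ 2 (base 7). Lift 8: 2. −1: 1.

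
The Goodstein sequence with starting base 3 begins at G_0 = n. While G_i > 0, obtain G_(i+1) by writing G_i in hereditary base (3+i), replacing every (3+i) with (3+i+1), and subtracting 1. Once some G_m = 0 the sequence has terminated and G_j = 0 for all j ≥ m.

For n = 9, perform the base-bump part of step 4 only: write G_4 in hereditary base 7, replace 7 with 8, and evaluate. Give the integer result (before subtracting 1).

[0] 9 ≡ 3^2 (base 3). Lift 4: 16. −1: 15.
[1] 15 ≡ 3·4 + 3 (base 4). Lift 5: 18. −1: 17.
[2] 17 ≡ 3·5 + 2 (base 5). Lift 6: 20. −1: 19.
[3] 19 ≡ 3·6 + 1 (base 6). Lift 7: 22. −1: 21.
[4] 21 ≡ 3·7 (base 7). Lift 8: 24. −1: 23.

24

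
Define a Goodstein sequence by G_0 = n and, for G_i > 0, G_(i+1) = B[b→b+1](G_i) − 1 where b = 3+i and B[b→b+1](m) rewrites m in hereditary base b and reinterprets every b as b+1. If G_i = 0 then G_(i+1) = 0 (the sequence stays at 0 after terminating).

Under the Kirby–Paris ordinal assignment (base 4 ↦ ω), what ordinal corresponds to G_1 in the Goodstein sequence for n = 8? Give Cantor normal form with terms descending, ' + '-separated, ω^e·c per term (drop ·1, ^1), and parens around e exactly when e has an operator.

ω·2 + 1

step 0: 8 = 2·3 + 2; sub 4 for 3: 2·4 + 2; = 10; G_1 = 10−1 = 9
step 1: 9 = 2·4 + 1; sub 5 for 4: 2·5 + 1; = 11; G_2 = 11−1 = 10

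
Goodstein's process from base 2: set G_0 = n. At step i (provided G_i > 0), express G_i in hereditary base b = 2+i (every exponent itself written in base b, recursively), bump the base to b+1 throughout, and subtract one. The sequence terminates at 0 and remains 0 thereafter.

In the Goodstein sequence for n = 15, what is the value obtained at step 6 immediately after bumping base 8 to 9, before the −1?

[0] 15 ≡ 2^(2 + 1) + 2^2 + 2 + 1 (base 2). Lift 3: 112. −1: 111.
[1] 111 ≡ 3^(3 + 1) + 3^3 + 3 (base 3). Lift 4: 1284. −1: 1283.
[2] 1283 ≡ 4^(4 + 1) + 4^4 + 3 (base 4). Lift 5: 18753. −1: 18752.
[3] 18752 ≡ 5^(5 + 1) + 5^5 + 2 (base 5). Lift 6: 326594. −1: 326593.
[4] 326593 ≡ 6^(6 + 1) + 6^6 + 1 (base 6). Lift 7: 6588345. −1: 6588344.
[5] 6588344 ≡ 7^(7 + 1) + 7^7 (base 7). Lift 8: 150994944. −1: 150994943.

3524450281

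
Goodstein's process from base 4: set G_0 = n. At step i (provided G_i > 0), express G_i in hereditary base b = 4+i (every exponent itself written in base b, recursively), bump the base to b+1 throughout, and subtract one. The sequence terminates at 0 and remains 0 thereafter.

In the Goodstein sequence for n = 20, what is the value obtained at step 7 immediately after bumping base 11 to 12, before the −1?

116

(0) 20|_4 = 4^2 + 4 ↦ 5^2 + 5|_5 = 30 ⇒ 29
(1) 29|_5 = 5^2 + 4 ↦ 6^2 + 4|_6 = 40 ⇒ 39
(2) 39|_6 = 6^2 + 3 ↦ 7^2 + 3|_7 = 52 ⇒ 51
(3) 51|_7 = 7^2 + 2 ↦ 8^2 + 2|_8 = 66 ⇒ 65
(4) 65|_8 = 8^2 + 1 ↦ 9^2 + 1|_9 = 82 ⇒ 81
(5) 81|_9 = 9^2 ↦ 10^2|_10 = 100 ⇒ 99
(6) 99|_10 = 9·10 + 9 ↦ 9·11 + 9|_11 = 108 ⇒ 107
(7) 107|_11 = 9·11 + 8 ↦ 9·12 + 8|_12 = 116 ⇒ 115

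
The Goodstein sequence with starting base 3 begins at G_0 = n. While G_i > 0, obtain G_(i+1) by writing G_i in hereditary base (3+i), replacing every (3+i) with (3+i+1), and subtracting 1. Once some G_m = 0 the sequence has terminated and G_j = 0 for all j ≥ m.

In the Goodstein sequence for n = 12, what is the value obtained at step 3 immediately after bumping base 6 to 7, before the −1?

50

G_0=12  [base 3] 3^2 + 3  →[3↦4]→  4^2 + 4 = 20  −1 ⇒ G_1=19
G_1=19  [base 4] 4^2 + 3  →[4↦5]→  5^2 + 3 = 28  −1 ⇒ G_2=27
G_2=27  [base 5] 5^2 + 2  →[5↦6]→  6^2 + 2 = 38  −1 ⇒ G_3=37
G_3=37  [base 6] 6^2 + 1  →[6↦7]→  7^2 + 1 = 50  −1 ⇒ G_4=49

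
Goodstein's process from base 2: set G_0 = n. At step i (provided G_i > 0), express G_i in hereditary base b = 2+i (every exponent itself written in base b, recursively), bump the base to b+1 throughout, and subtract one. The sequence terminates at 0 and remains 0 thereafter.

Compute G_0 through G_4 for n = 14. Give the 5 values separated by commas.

base 2: 14 = 2^(2 + 1) + 2^2 + 2; at 3: 3^(3 + 1) + 3^3 + 3 = 111; next = 110
base 3: 110 = 3^(3 + 1) + 3^3 + 2; at 4: 4^(4 + 1) + 4^4 + 2 = 1282; next = 1281
base 4: 1281 = 4^(4 + 1) + 4^4 + 1; at 5: 5^(5 + 1) + 5^5 + 1 = 18751; next = 18750
base 5: 18750 = 5^(5 + 1) + 5^5; at 6: 6^(6 + 1) + 6^6 = 326592; next = 326591

14, 110, 1281, 18750, 326591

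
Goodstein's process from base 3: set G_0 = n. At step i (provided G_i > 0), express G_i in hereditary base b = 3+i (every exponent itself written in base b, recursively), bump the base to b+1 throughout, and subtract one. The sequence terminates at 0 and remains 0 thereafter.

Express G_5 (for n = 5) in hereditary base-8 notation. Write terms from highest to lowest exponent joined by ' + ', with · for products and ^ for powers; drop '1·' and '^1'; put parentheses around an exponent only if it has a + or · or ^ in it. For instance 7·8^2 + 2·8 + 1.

(0) 5|_3 = 3 + 2 ↦ 4 + 2|_4 = 6 ⇒ 5
(1) 5|_4 = 4 + 1 ↦ 5 + 1|_5 = 6 ⇒ 5
(2) 5|_5 = 5 ↦ 6|_6 = 6 ⇒ 5
(3) 5|_6 = 5 ↦ 5|_7 = 5 ⇒ 4
(4) 4|_7 = 4 ↦ 4|_8 = 4 ⇒ 3
(5) 3|_8 = 3 ↦ 3|_9 = 3 ⇒ 2

3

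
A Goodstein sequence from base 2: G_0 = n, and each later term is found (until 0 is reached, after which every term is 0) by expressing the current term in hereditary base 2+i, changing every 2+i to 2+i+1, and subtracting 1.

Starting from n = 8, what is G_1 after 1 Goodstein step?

i=0: 8 = 2^(2 + 1) (b=2); 2→3: 3^(3 + 1) = 81; 81−1 = 80
i=1: 80 = 2·3^3 + 2·3^2 + 2·3 + 2 (b=3); 3→4: 2·4^4 + 2·4^2 + 2·4 + 2 = 554; 554−1 = 553

80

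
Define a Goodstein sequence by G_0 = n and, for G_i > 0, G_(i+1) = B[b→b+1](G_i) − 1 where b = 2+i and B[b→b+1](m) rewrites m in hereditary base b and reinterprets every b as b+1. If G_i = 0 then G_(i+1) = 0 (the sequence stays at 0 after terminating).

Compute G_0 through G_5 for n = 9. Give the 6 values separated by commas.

9, 81, 1023, 9842, 140743, 2471826

G_0 = 9. HB_2(9) = 2^(2 + 1) + 1. Bump = 82. G_1 = 81.
G_1 = 81. HB_3(81) = 3^(3 + 1). Bump = 1024. G_2 = 1023.
G_2 = 1023. HB_4(1023) = 3·4^4 + 3·4^3 + 3·4^2 + 3·4 + 3. Bump = 9843. G_3 = 9842.
G_3 = 9842. HB_5(9842) = 3·5^5 + 3·5^3 + 3·5^2 + 3·5 + 2. Bump = 140744. G_4 = 140743.
G_4 = 140743. HB_6(140743) = 3·6^6 + 3·6^3 + 3·6^2 + 3·6 + 1. Bump = 2471827. G_5 = 2471826.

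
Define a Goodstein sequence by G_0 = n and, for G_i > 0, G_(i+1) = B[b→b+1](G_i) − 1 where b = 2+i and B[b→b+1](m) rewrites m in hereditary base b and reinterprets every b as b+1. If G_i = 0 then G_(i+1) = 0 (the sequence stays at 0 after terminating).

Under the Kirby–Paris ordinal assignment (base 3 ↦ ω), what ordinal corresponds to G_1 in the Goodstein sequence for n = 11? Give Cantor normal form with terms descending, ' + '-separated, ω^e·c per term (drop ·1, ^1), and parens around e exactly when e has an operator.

G_0 = 11. HB_2(11) = 2^(2 + 1) + 2 + 1. Bump = 85. G_1 = 84.
G_1 = 84. HB_3(84) = 3^(3 + 1) + 3. Bump = 1028. G_2 = 1027.

ω^(ω + 1) + ω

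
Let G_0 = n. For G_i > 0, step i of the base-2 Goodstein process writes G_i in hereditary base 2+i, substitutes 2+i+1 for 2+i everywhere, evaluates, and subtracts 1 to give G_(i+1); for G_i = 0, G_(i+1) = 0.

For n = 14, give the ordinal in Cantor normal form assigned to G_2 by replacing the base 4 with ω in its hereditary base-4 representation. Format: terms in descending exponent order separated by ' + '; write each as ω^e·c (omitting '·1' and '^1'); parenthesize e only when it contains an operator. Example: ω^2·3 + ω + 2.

ω^(ω + 1) + ω^ω + 1

(0) 14|_2 = 2^(2 + 1) + 2^2 + 2 ↦ 3^(3 + 1) + 3^3 + 3|_3 = 111 ⇒ 110
(1) 110|_3 = 3^(3 + 1) + 3^3 + 2 ↦ 4^(4 + 1) + 4^4 + 2|_4 = 1282 ⇒ 1281
(2) 1281|_4 = 4^(4 + 1) + 4^4 + 1 ↦ 5^(5 + 1) + 5^5 + 1|_5 = 18751 ⇒ 18750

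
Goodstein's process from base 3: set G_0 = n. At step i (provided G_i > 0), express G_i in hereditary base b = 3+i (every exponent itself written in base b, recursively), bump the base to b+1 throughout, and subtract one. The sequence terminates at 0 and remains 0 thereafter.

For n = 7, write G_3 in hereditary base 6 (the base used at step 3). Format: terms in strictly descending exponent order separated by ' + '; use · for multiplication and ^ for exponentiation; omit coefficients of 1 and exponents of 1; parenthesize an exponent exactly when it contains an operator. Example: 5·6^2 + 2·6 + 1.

6 + 3

[0] 7 ≡ 2·3 + 1 (base 3). Lift 4: 9. −1: 8.
[1] 8 ≡ 2·4 (base 4). Lift 5: 10. −1: 9.
[2] 9 ≡ 5 + 4 (base 5). Lift 6: 10. −1: 9.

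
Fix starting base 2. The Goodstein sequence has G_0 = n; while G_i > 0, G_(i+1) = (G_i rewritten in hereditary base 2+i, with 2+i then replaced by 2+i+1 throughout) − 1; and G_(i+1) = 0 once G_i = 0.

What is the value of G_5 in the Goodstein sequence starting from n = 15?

6588344

G_0 = 15. HB_2(15) = 2^(2 + 1) + 2^2 + 2 + 1. Bump = 112. G_1 = 111.
G_1 = 111. HB_3(111) = 3^(3 + 1) + 3^3 + 3. Bump = 1284. G_2 = 1283.
G_2 = 1283. HB_4(1283) = 4^(4 + 1) + 4^4 + 3. Bump = 18753. G_3 = 18752.
G_3 = 18752. HB_5(18752) = 5^(5 + 1) + 5^5 + 2. Bump = 326594. G_4 = 326593.
G_4 = 326593. HB_6(326593) = 6^(6 + 1) + 6^6 + 1. Bump = 6588345. G_5 = 6588344.
G_5 = 6588344. HB_7(6588344) = 7^(7 + 1) + 7^7. Bump = 150994944. G_6 = 150994943.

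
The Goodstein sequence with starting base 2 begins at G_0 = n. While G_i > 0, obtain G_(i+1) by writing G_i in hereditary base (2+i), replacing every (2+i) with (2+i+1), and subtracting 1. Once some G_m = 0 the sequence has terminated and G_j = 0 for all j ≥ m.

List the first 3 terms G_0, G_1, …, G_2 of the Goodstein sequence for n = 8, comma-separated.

8, 80, 553

G_0 = 8. HB_2(8) = 2^(2 + 1). Bump = 81. G_1 = 80.
G_1 = 80. HB_3(80) = 2·3^3 + 2·3^2 + 2·3 + 2. Bump = 554. G_2 = 553.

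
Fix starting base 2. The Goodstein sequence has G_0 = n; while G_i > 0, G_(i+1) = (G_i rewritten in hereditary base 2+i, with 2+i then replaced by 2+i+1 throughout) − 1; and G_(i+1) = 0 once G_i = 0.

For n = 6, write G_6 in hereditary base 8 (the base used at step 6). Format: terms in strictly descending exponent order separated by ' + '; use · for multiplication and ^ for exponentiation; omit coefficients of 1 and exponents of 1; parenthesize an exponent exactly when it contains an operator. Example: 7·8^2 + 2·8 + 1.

base 2: 6 = 2^2 + 2; at 3: 3^3 + 3 = 30; next = 29
base 3: 29 = 3^3 + 2; at 4: 4^4 + 2 = 258; next = 257
base 4: 257 = 4^4 + 1; at 5: 5^5 + 1 = 3126; next = 3125
base 5: 3125 = 5^5; at 6: 6^6 = 46656; next = 46655
base 6: 46655 = 5·6^5 + 5·6^4 + 5·6^3 + 5·6^2 + 5·6 + 5; at 7: 5·7^5 + 5·7^4 + 5·7^3 + 5·7^2 + 5·7 + 5 = 98040; next = 98039
base 7: 98039 = 5·7^5 + 5·7^4 + 5·7^3 + 5·7^2 + 5·7 + 4; at 8: 5·8^5 + 5·8^4 + 5·8^3 + 5·8^2 + 5·8 + 4 = 187244; next = 187243

5·8^5 + 5·8^4 + 5·8^3 + 5·8^2 + 5·8 + 3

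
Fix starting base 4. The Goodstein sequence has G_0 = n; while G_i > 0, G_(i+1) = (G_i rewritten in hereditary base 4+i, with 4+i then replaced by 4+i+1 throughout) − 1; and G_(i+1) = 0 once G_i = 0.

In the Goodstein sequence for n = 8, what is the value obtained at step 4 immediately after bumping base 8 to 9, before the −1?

10

base 4: 8 = 2·4; at 5: 2·5 = 10; next = 9
base 5: 9 = 5 + 4; at 6: 6 + 4 = 10; next = 9
base 6: 9 = 6 + 3; at 7: 7 + 3 = 10; next = 9
base 7: 9 = 7 + 2; at 8: 8 + 2 = 10; next = 9
base 8: 9 = 8 + 1; at 9: 9 + 1 = 10; next = 9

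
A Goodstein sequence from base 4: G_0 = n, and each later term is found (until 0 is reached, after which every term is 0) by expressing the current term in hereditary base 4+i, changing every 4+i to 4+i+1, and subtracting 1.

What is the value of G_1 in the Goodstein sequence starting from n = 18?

step 0: 18 = 4^2 + 2; sub 5 for 4: 5^2 + 2; = 27; G_1 = 27−1 = 26
step 1: 26 = 5^2 + 1; sub 6 for 5: 6^2 + 1; = 37; G_2 = 37−1 = 36

26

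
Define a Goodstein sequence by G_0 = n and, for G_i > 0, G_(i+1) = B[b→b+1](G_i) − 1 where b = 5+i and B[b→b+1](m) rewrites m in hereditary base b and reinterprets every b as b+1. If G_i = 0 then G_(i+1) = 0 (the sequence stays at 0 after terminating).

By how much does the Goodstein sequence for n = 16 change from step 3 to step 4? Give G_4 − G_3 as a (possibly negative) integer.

base 5: 16 = 3·5 + 1; at 6: 3·6 + 1 = 19; next = 18
base 6: 18 = 3·6; at 7: 3·7 = 21; next = 20
base 7: 20 = 2·7 + 6; at 8: 2·8 + 6 = 22; next = 21
base 8: 21 = 2·8 + 5; at 9: 2·9 + 5 = 23; next = 22

1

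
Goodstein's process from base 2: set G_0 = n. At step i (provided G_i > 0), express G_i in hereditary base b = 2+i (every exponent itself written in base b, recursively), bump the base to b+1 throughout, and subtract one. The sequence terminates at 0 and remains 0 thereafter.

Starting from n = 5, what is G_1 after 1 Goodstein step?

G_0 = 5. HB_2(5) = 2^2 + 1. Bump = 28. G_1 = 27.
G_1 = 27. HB_3(27) = 3^3. Bump = 256. G_2 = 255.

27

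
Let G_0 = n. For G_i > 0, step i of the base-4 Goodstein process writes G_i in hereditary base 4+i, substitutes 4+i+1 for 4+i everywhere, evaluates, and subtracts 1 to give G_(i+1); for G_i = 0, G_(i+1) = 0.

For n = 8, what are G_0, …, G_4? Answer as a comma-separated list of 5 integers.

8, 9, 9, 9, 9

G_0=8  [base 4] 2·4  →[4↦5]→  2·5 = 10  −1 ⇒ G_1=9
G_1=9  [base 5] 5 + 4  →[5↦6]→  6 + 4 = 10  −1 ⇒ G_2=9
G_2=9  [base 6] 6 + 3  →[6↦7]→  7 + 3 = 10  −1 ⇒ G_3=9
G_3=9  [base 7] 7 + 2  →[7↦8]→  8 + 2 = 10  −1 ⇒ G_4=9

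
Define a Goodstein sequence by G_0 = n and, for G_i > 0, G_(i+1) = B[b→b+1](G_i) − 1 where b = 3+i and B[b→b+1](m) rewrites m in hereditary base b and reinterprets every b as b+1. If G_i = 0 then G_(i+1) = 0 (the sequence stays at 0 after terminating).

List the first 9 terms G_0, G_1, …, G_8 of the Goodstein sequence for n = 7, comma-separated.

7, 8, 9, 9, 9, 9, 9, 9, 8

(0) 7|_3 = 2·3 + 1 ↦ 2·4 + 1|_4 = 9 ⇒ 8
(1) 8|_4 = 2·4 ↦ 2·5|_5 = 10 ⇒ 9
(2) 9|_5 = 5 + 4 ↦ 6 + 4|_6 = 10 ⇒ 9
(3) 9|_6 = 6 + 3 ↦ 7 + 3|_7 = 10 ⇒ 9
(4) 9|_7 = 7 + 2 ↦ 8 + 2|_8 = 10 ⇒ 9
(5) 9|_8 = 8 + 1 ↦ 9 + 1|_9 = 10 ⇒ 9
(6) 9|_9 = 9 ↦ 10|_10 = 10 ⇒ 9
(7) 9|_10 = 9 ↦ 9|_11 = 9 ⇒ 8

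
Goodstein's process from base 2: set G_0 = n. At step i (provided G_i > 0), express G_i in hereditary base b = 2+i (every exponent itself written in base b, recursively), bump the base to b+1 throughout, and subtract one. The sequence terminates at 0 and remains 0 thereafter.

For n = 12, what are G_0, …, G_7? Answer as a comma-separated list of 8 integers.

[0] 12 ≡ 2^(2 + 1) + 2^2 (base 2). Lift 3: 108. −1: 107.
[1] 107 ≡ 3^(3 + 1) + 2·3^2 + 2·3 + 2 (base 3). Lift 4: 1066. −1: 1065.
[2] 1065 ≡ 4^(4 + 1) + 2·4^2 + 2·4 + 1 (base 4). Lift 5: 15686. −1: 15685.
[3] 15685 ≡ 5^(5 + 1) + 2·5^2 + 2·5 (base 5). Lift 6: 280020. −1: 280019.
[4] 280019 ≡ 6^(6 + 1) + 2·6^2 + 6 + 5 (base 6). Lift 7: 5764911. −1: 5764910.
[5] 5764910 ≡ 7^(7 + 1) + 2·7^2 + 7 + 4 (base 7). Lift 8: 134217868. −1: 134217867.
[6] 134217867 ≡ 8^(8 + 1) + 2·8^2 + 8 + 3 (base 8). Lift 9: 3486784575. −1: 3486784574.

12, 107, 1065, 15685, 280019, 5764910, 134217867, 3486784574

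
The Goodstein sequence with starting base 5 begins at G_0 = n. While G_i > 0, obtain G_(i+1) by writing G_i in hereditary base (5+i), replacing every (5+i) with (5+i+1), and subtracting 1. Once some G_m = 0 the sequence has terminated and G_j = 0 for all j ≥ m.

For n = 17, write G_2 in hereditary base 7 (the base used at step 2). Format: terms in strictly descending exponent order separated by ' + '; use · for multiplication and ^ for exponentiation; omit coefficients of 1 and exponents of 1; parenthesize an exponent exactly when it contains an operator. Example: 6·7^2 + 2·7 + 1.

3·7

G_0=17  [base 5] 3·5 + 2  →[5↦6]→  3·6 + 2 = 20  −1 ⇒ G_1=19
G_1=19  [base 6] 3·6 + 1  →[6↦7]→  3·7 + 1 = 22  −1 ⇒ G_2=21
G_2=21  [base 7] 3·7  →[7↦8]→  3·8 = 24  −1 ⇒ G_3=23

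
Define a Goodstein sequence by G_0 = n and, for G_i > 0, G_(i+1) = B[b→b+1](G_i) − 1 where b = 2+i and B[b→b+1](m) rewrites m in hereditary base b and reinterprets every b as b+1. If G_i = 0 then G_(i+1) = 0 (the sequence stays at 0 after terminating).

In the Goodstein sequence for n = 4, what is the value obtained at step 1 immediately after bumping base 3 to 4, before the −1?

G_0 = 4. HB_2(4) = 2^2. Bump = 27. G_1 = 26.
G_1 = 26. HB_3(26) = 2·3^2 + 2·3 + 2. Bump = 42. G_2 = 41.

42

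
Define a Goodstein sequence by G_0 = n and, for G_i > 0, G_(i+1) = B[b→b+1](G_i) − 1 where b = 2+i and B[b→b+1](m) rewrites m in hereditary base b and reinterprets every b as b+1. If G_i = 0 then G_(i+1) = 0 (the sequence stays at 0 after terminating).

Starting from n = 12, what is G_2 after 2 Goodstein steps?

1065

12 —HB2→ 2^(2 + 1) + 2^2 —bump→ 3^(3 + 1) + 3^3 = 108 —(−1)→ 107
107 —HB3→ 3^(3 + 1) + 2·3^2 + 2·3 + 2 —bump→ 4^(4 + 1) + 2·4^2 + 2·4 + 2 = 1066 —(−1)→ 1065
1065 —HB4→ 4^(4 + 1) + 2·4^2 + 2·4 + 1 —bump→ 5^(5 + 1) + 2·5^2 + 2·5 + 1 = 15686 —(−1)→ 15685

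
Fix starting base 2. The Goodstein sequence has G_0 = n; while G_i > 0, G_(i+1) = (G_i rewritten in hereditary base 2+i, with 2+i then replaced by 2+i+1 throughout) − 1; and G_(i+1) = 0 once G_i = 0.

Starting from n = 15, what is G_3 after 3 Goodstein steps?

(0) 15|_2 = 2^(2 + 1) + 2^2 + 2 + 1 ↦ 3^(3 + 1) + 3^3 + 3 + 1|_3 = 112 ⇒ 111
(1) 111|_3 = 3^(3 + 1) + 3^3 + 3 ↦ 4^(4 + 1) + 4^4 + 4|_4 = 1284 ⇒ 1283
(2) 1283|_4 = 4^(4 + 1) + 4^4 + 3 ↦ 5^(5 + 1) + 5^5 + 3|_5 = 18753 ⇒ 18752

18752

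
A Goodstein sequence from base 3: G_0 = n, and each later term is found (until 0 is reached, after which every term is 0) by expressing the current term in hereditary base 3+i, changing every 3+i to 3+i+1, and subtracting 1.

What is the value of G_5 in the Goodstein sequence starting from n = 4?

1

G_0 = 4. HB_3(4) = 3 + 1. Bump = 5. G_1 = 4.
G_1 = 4. HB_4(4) = 4. Bump = 5. G_2 = 4.
G_2 = 4. HB_5(4) = 4. Bump = 4. G_3 = 3.
G_3 = 3. HB_6(3) = 3. Bump = 3. G_4 = 2.
G_4 = 2. HB_7(2) = 2. Bump = 2. G_5 = 1.
G_5 = 1. HB_8(1) = 1. Bump = 1. G_6 = 0.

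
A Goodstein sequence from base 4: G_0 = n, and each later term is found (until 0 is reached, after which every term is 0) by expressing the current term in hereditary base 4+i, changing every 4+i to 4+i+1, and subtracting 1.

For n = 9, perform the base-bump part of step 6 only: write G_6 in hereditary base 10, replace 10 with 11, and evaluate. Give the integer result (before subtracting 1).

12

step 0: 9 = 2·4 + 1; sub 5 for 4: 2·5 + 1; = 11; G_1 = 11−1 = 10
step 1: 10 = 2·5; sub 6 for 5: 2·6; = 12; G_2 = 12−1 = 11
step 2: 11 = 6 + 5; sub 7 for 6: 7 + 5; = 12; G_3 = 12−1 = 11
step 3: 11 = 7 + 4; sub 8 for 7: 8 + 4; = 12; G_4 = 12−1 = 11
step 4: 11 = 8 + 3; sub 9 for 8: 9 + 3; = 12; G_5 = 12−1 = 11
step 5: 11 = 9 + 2; sub 10 for 9: 10 + 2; = 12; G_6 = 12−1 = 11
step 6: 11 = 10 + 1; sub 11 for 10: 11 + 1; = 12; G_7 = 12−1 = 11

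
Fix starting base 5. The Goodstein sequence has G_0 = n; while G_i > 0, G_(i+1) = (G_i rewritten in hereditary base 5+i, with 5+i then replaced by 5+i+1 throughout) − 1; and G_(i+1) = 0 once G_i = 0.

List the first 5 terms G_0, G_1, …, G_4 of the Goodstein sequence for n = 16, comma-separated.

16, 18, 20, 21, 22

(0) 16|_5 = 3·5 + 1 ↦ 3·6 + 1|_6 = 19 ⇒ 18
(1) 18|_6 = 3·6 ↦ 3·7|_7 = 21 ⇒ 20
(2) 20|_7 = 2·7 + 6 ↦ 2·8 + 6|_8 = 22 ⇒ 21
(3) 21|_8 = 2·8 + 5 ↦ 2·9 + 5|_9 = 23 ⇒ 22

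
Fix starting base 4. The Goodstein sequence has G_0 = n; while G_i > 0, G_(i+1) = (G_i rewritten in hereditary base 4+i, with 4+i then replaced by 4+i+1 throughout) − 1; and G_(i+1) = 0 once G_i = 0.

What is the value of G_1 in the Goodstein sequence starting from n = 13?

15

G_0=13  [base 4] 3·4 + 1  →[4↦5]→  3·5 + 1 = 16  −1 ⇒ G_1=15
G_1=15  [base 5] 3·5  →[5↦6]→  3·6 = 18  −1 ⇒ G_2=17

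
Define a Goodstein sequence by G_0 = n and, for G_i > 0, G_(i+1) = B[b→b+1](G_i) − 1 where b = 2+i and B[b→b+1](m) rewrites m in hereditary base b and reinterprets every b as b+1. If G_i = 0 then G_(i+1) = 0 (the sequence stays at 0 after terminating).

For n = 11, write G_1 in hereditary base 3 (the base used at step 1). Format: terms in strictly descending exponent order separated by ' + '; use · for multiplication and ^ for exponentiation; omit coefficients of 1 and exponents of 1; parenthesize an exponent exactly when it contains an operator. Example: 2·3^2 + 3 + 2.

3^(3 + 1) + 3

base 2: 11 = 2^(2 + 1) + 2 + 1; at 3: 3^(3 + 1) + 3 + 1 = 85; next = 84
base 3: 84 = 3^(3 + 1) + 3; at 4: 4^(4 + 1) + 4 = 1028; next = 1027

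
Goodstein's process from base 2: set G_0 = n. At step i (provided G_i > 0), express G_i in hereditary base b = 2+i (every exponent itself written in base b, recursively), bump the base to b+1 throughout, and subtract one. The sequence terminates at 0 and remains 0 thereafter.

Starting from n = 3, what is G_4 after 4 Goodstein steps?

1

G_0=3  [base 2] 2 + 1  →[2↦3]→  3 + 1 = 4  −1 ⇒ G_1=3
G_1=3  [base 3] 3  →[3↦4]→  4 = 4  −1 ⇒ G_2=3
G_2=3  [base 4] 3  →[4↦5]→  3 = 3  −1 ⇒ G_3=2
G_3=2  [base 5] 2  →[5↦6]→  2 = 2  −1 ⇒ G_4=1
G_4=1  [base 6] 1  →[6↦7]→  1 = 1  −1 ⇒ G_5=0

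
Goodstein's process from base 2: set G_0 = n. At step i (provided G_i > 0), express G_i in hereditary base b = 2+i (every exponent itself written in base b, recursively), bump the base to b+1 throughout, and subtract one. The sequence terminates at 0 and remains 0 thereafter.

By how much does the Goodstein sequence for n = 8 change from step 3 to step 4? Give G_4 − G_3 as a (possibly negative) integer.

base 2: 8 = 2^(2 + 1); at 3: 3^(3 + 1) = 81; next = 80
base 3: 80 = 2·3^3 + 2·3^2 + 2·3 + 2; at 4: 2·4^4 + 2·4^2 + 2·4 + 2 = 554; next = 553
base 4: 553 = 2·4^4 + 2·4^2 + 2·4 + 1; at 5: 2·5^5 + 2·5^2 + 2·5 + 1 = 6311; next = 6310
base 5: 6310 = 2·5^5 + 2·5^2 + 2·5; at 6: 2·6^6 + 2·6^2 + 2·6 = 93396; next = 93395

87085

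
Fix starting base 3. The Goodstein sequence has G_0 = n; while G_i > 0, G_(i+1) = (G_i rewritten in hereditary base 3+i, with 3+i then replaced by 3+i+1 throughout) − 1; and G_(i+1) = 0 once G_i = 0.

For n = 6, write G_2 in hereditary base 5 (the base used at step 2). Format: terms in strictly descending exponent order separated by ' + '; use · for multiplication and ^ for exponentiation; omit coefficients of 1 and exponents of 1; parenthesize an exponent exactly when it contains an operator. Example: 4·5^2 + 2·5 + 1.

5 + 2

base 3: 6 = 2·3; at 4: 2·4 = 8; next = 7
base 4: 7 = 4 + 3; at 5: 5 + 3 = 8; next = 7
base 5: 7 = 5 + 2; at 6: 6 + 2 = 8; next = 7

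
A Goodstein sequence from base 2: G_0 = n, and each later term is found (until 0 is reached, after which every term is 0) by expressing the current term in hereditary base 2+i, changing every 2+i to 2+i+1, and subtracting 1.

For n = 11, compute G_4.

279937

i=0: 11 = 2^(2 + 1) + 2 + 1 (b=2); 2→3: 3^(3 + 1) + 3 + 1 = 85; 85−1 = 84
i=1: 84 = 3^(3 + 1) + 3 (b=3); 3→4: 4^(4 + 1) + 4 = 1028; 1028−1 = 1027
i=2: 1027 = 4^(4 + 1) + 3 (b=4); 4→5: 5^(5 + 1) + 3 = 15628; 15628−1 = 15627
i=3: 15627 = 5^(5 + 1) + 2 (b=5); 5→6: 6^(6 + 1) + 2 = 279938; 279938−1 = 279937
i=4: 279937 = 6^(6 + 1) + 1 (b=6); 6→7: 7^(7 + 1) + 1 = 5764802; 5764802−1 = 5764801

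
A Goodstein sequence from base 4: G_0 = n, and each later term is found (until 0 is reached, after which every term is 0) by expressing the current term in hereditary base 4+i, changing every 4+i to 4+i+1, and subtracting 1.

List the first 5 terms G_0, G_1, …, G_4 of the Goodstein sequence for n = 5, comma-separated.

5, 5, 5, 4, 3

i=0: 5 = 4 + 1 (b=4); 4→5: 5 + 1 = 6; 6−1 = 5
i=1: 5 = 5 (b=5); 5→6: 6 = 6; 6−1 = 5
i=2: 5 = 5 (b=6); 6→7: 5 = 5; 5−1 = 4
i=3: 4 = 4 (b=7); 7→8: 4 = 4; 4−1 = 3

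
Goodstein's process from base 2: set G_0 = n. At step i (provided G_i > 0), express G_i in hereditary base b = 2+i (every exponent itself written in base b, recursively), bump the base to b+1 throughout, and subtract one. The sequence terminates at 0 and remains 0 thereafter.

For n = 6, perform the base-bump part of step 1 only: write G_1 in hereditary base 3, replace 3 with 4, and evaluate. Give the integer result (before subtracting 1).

base 2: 6 = 2^2 + 2; at 3: 3^3 + 3 = 30; next = 29
base 3: 29 = 3^3 + 2; at 4: 4^4 + 2 = 258; next = 257

258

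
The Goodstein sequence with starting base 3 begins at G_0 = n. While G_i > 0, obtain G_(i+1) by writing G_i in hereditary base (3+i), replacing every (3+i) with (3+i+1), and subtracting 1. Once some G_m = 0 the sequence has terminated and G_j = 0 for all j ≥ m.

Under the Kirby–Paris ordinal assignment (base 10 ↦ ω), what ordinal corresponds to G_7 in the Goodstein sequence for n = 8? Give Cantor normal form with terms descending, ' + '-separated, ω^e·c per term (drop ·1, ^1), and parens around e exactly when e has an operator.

ω + 1

8 —HB3→ 2·3 + 2 —bump→ 2·4 + 2 = 10 —(−1)→ 9
9 —HB4→ 2·4 + 1 —bump→ 2·5 + 1 = 11 —(−1)→ 10
10 —HB5→ 2·5 —bump→ 2·6 = 12 —(−1)→ 11
11 —HB6→ 6 + 5 —bump→ 7 + 5 = 12 —(−1)→ 11
11 —HB7→ 7 + 4 —bump→ 8 + 4 = 12 —(−1)→ 11
11 —HB8→ 8 + 3 —bump→ 9 + 3 = 12 —(−1)→ 11
11 —HB9→ 9 + 2 —bump→ 10 + 2 = 12 —(−1)→ 11
11 —HB10→ 10 + 1 —bump→ 11 + 1 = 12 —(−1)→ 11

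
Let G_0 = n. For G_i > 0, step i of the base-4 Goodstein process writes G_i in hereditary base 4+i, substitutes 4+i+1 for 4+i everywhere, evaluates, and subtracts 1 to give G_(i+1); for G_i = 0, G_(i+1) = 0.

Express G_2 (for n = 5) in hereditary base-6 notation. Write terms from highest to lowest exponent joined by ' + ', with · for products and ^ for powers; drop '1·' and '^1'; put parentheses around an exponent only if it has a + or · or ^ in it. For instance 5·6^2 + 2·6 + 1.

i=0: 5 = 4 + 1 (b=4); 4→5: 5 + 1 = 6; 6−1 = 5
i=1: 5 = 5 (b=5); 5→6: 6 = 6; 6−1 = 5
i=2: 5 = 5 (b=6); 6→7: 5 = 5; 5−1 = 4

5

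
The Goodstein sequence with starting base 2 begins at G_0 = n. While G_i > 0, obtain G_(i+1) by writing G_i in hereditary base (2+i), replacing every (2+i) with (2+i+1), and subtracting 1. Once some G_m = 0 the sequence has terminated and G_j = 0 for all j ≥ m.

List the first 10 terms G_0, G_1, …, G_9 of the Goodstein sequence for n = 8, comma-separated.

8, 80, 553, 6310, 93395, 1647195, 33554571, 774841151, 20000000211, 570623341475

[0] 8 ≡ 2^(2 + 1) (base 2). Lift 3: 81. −1: 80.
[1] 80 ≡ 2·3^3 + 2·3^2 + 2·3 + 2 (base 3). Lift 4: 554. −1: 553.
[2] 553 ≡ 2·4^4 + 2·4^2 + 2·4 + 1 (base 4). Lift 5: 6311. −1: 6310.
[3] 6310 ≡ 2·5^5 + 2·5^2 + 2·5 (base 5). Lift 6: 93396. −1: 93395.
[4] 93395 ≡ 2·6^6 + 2·6^2 + 6 + 5 (base 6). Lift 7: 1647196. −1: 1647195.
[5] 1647195 ≡ 2·7^7 + 2·7^2 + 7 + 4 (base 7). Lift 8: 33554572. −1: 33554571.
[6] 33554571 ≡ 2·8^8 + 2·8^2 + 8 + 3 (base 8). Lift 9: 774841152. −1: 774841151.
[7] 774841151 ≡ 2·9^9 + 2·9^2 + 9 + 2 (base 9). Lift 10: 20000000212. −1: 20000000211.
[8] 20000000211 ≡ 2·10^10 + 2·10^2 + 10 + 1 (base 10). Lift 11: 570623341476. −1: 570623341475.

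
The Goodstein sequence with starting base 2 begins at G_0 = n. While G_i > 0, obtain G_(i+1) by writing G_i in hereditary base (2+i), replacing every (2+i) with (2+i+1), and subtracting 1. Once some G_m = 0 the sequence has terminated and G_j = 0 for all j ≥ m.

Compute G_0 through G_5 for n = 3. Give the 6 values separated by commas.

step 0: 3 = 2 + 1; sub 3 for 2: 3 + 1; = 4; G_1 = 4−1 = 3
step 1: 3 = 3; sub 4 for 3: 4; = 4; G_2 = 4−1 = 3
step 2: 3 = 3; sub 5 for 4: 3; = 3; G_3 = 3−1 = 2
step 3: 2 = 2; sub 6 for 5: 2; = 2; G_4 = 2−1 = 1
step 4: 1 = 1; sub 7 for 6: 1; = 1; G_5 = 1−1 = 0

3, 3, 3, 2, 1, 0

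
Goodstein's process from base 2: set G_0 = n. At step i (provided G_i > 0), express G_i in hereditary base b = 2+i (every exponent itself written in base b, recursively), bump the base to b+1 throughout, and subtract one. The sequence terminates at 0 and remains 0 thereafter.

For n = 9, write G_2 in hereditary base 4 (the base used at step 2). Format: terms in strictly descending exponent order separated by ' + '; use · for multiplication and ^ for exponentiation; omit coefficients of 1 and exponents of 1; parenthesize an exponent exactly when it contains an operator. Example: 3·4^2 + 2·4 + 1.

3·4^4 + 3·4^3 + 3·4^2 + 3·4 + 3

base 2: 9 = 2^(2 + 1) + 1; at 3: 3^(3 + 1) + 1 = 82; next = 81
base 3: 81 = 3^(3 + 1); at 4: 4^(4 + 1) = 1024; next = 1023
base 4: 1023 = 3·4^4 + 3·4^3 + 3·4^2 + 3·4 + 3; at 5: 3·5^5 + 3·5^3 + 3·5^2 + 3·5 + 3 = 9843; next = 9842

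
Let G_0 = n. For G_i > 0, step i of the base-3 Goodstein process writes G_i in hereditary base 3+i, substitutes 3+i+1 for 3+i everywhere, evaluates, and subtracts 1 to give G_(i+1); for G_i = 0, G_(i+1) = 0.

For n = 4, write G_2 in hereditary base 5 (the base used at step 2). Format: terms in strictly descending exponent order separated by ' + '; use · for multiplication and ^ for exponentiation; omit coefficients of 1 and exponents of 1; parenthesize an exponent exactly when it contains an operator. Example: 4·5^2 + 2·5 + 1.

4

step 0: 4 = 3 + 1; sub 4 for 3: 4 + 1; = 5; G_1 = 5−1 = 4
step 1: 4 = 4; sub 5 for 4: 5; = 5; G_2 = 5−1 = 4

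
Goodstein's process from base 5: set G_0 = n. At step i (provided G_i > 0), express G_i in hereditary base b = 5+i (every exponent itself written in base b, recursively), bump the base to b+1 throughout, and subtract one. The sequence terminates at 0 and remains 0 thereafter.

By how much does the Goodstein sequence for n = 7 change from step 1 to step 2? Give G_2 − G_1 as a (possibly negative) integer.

0

i=0: 7 = 5 + 2 (b=5); 5→6: 6 + 2 = 8; 8−1 = 7
i=1: 7 = 6 + 1 (b=6); 6→7: 7 + 1 = 8; 8−1 = 7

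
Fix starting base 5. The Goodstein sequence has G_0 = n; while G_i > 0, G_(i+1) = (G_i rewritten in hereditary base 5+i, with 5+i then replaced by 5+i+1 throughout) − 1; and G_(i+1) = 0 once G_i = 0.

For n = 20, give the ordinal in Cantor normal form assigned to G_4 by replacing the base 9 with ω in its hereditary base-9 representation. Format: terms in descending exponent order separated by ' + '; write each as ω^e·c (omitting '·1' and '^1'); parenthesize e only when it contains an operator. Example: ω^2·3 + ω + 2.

20 —HB5→ 4·5 —bump→ 4·6 = 24 —(−1)→ 23
23 —HB6→ 3·6 + 5 —bump→ 3·7 + 5 = 26 —(−1)→ 25
25 —HB7→ 3·7 + 4 —bump→ 3·8 + 4 = 28 —(−1)→ 27
27 —HB8→ 3·8 + 3 —bump→ 3·9 + 3 = 30 —(−1)→ 29

ω·3 + 2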